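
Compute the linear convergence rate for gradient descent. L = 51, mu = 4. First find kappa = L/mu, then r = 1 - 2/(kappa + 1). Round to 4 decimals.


Step 1: Compute the condition number.
kappa = L/mu = 51/4 = 12.75
Step 2: Compute the convergence rate.
r = 1 - 2/(kappa + 1) = 1 - 2*mu/(L + mu) = (L - mu)/(L + mu) = 47/55 = 0.8545


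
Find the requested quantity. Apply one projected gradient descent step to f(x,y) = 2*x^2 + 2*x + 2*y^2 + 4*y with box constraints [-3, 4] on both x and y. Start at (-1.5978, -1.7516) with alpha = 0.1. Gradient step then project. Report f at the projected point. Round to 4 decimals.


Step 1: Compute gradient at (-1.5978, -1.7516).
grad_x = 2*2*-1.5978 + 2 = -4.3912
grad_y = 2*2*-1.7516 + 4 = -3.0064
Step 2: Gradient step.
x_raw = -1.5978 - 0.1*-4.3912 = -1.1587
y_raw = -1.7516 - 0.1*-3.0064 = -1.451
Step 3: Project onto [-3, 4].
x_proj = clip(-1.1587) = -1.1587
y_proj = clip(-1.451) = -1.451
Step 4: Evaluate f.
f(-1.1587, -1.451) = -1.2256


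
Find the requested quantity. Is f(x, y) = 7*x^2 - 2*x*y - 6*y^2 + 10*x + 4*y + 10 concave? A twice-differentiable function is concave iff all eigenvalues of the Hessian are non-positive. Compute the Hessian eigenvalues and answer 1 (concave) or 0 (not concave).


The Hessian of f(x,y) = 7*x^2 - 2*x*y - 6*y^2 + 10*x + 4*y + 10 is:
H = [[14, -2], [-2, -12]]
Trace = 14 - 12 = 2
Determinant = 14*-12 - (-2)^2 = -172
Discriminant = (2)^2 - 4*-172 = 692.0
Eigenvalues: lambda_1 = -12.1529, lambda_2 = 14.1529
The function is not concave.

0


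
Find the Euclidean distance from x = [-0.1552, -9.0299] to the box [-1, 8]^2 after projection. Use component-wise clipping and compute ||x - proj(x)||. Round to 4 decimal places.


Project each component onto [-1, 8].
clip(-0.1552) = -0.1552, clip(-9.0299) = -1.0
Projection = [-0.1552, -1.0]
Squared diffs: [0.0, 64.4793]
Distance = sqrt(64.4793) = 8.0299


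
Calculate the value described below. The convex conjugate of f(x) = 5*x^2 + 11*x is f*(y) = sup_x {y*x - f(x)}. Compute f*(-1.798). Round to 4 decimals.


f*(y) = sup_x {y*x - a*x^2 - b*x} = sup_x {(y-b)*x - a*x^2}
FOC: (y - b) - 2a*x = 0 => x* = (y - b)/(2a)
x* = (-1.798 - 11)/(2*5) = -1.2798
f*(-1.798) = (y-b)^2/(4a) = (-1.798 - 11)^2/(4*5)
= 163.7888/20 = 8.1894


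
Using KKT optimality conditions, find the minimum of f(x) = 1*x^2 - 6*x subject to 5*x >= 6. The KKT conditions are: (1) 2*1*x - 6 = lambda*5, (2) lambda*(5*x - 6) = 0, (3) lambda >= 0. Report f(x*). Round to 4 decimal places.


Step 1: Try lambda = 0 (constraint inactive).
Stationarity: 2*1*x - 6 = 0
x* = 6/(2*1) = 3.0
Check constraint: 5*3.0 = 15.0 >= 6 -- satisfied.
Step 2: Compute optimal value.
f(x*) = 1*3.0^2 - 6*3.0 = -9.0


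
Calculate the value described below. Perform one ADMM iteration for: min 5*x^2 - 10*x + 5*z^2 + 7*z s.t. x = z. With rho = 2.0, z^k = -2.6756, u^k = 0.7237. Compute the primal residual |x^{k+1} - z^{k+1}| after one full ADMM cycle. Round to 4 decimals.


ADMM iteration with rho = 2.0, z^k = -2.6756, u^k = 0.7237
Step 1: x-update.
Minimize 5*x^2 - 10*x + (2.0/2)*(x + 2.6756 + 0.7237)^2
FOC: (2*5 + 2.0)*x = 10 + 2.0*(-2.6756 - 0.7237)
x^{k+1} = 0.2668
Step 2: z-update.
Minimize 5*z^2 + 7*z + (2.0/2)*(0.2668 - z + 0.7237)^2
FOC: (2*5 + 2.0)*z = -7 + 2.0*(0.2668 + 0.7237)
z^{k+1} = -0.4183
Step 3: u-update.
u^{k+1} = 0.7237 + 0.2668 + 0.4183 = 1.4087
Step 4: Primal residual = |0.2668 + 0.4183| = 0.685


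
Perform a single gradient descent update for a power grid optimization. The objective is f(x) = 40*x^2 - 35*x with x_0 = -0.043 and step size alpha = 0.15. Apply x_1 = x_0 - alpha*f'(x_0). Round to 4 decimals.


We compute the gradient at x_0 and apply the update.
f'(x) = 80*x - 35
f'(-0.043) = 80*-0.043 - 35 = -38.44
x_1 = -0.043 - 0.15*-38.44 = 5.723


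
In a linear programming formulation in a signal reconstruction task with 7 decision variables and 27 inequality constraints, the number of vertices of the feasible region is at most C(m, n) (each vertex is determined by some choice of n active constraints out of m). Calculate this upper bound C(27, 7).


Each vertex corresponds to some choice of n active constraints out of m, so the number of vertices is at most C(m, n) = m! / (n!(m-n)!).
m = 27, n = 7
Numerator: 27 * 26 * 25 * 24 * 23 * 22 * 21
Denominator: 7! = 5040
C(27, 7) = 888030


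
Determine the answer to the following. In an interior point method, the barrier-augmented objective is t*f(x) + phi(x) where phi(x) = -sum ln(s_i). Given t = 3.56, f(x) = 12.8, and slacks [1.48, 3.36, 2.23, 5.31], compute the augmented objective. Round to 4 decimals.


Step 1: Compute log-barrier.
ln values: [0.392, 1.2119, 0.802, 1.6696]
phi = -(0.392 + 1.2119 + 0.802 + 1.6696) = -4.0756
Step 2: Compute augmented objective.
t*f(x) = 3.56*12.8 = 45.568
Total = 45.568 - 4.0756 = 41.4924


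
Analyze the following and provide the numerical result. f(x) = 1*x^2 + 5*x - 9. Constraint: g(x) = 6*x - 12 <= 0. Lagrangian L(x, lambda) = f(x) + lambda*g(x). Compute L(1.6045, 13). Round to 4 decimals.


Step 1: Evaluate f(x).
f(1.6045) = 1*1.6045^2 + 5*1.6045 - 9 = 1.5969
Step 2: Evaluate g(x).
g(1.6045) = 6*1.6045 - 12 = -2.373
Step 3: Compute Lagrangian.
L = 1.5969 + 13*-2.373 = -29.2521


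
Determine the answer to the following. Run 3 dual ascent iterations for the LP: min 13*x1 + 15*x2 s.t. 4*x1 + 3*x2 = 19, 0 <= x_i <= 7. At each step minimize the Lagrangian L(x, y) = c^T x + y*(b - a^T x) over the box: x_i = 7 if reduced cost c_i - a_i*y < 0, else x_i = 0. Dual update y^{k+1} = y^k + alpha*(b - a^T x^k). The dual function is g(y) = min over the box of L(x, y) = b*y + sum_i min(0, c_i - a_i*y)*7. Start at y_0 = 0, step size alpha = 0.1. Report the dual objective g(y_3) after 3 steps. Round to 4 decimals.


Dual ascent for LP: min 13*x1 + 15*x2, 4*x1 + 3*x2 = 19, 0 <= x_i <= 7
Step 1: y^k = 0.0, reduced costs: (13.0, 15.0)
  x^k = (0.0, 0.0), subgradient = b - a^T x = 19.0
  y^{k+1} = 0.0 + 0.1*19.0 = 1.9
Step 2: y^k = 1.9, reduced costs: (5.4, 9.3)
  x^k = (0.0, 0.0), subgradient = b - a^T x = 19.0
  y^{k+1} = 1.9 + 0.1*19.0 = 3.8
Step 3: y^k = 3.8, reduced costs: (-2.2, 3.6)
  x^k = (7.0, 0.0), subgradient = b - a^T x = -9.0
  y^{k+1} = 3.8 + 0.1*-9.0 = 2.9
Dual objective at y_3 = 2.9: reduced costs (1.4, 6.3), box minimizer x = (0.0, 0.0)
g(y_3) = b*y + (c1 - a1*y)*x1 + (c2 - a2*y)*x2 = 19*2.9 + 1.4*0.0 + 6.3*0.0 = 55.1 + 0.0 + 0.0 = 55.1


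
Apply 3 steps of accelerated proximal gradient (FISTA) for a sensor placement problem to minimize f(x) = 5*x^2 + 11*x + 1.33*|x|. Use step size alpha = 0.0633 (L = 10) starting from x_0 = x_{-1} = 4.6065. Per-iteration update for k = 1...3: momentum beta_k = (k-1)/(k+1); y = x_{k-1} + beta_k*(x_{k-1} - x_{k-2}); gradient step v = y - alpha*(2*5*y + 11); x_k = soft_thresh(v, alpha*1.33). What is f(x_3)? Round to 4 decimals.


FISTA on f(x) = 5*x^2 + 11*x + 1.33*|x|
L = 10, alpha = 0.0633
Iteration 1: beta = 0.0, y = 4.6065 + 0.0*(4.6065 - 4.6065) = 4.6065
  grad(y) = 57.065, v = y - alpha*grad = 0.9943
  prox(v) = soft_thresh(0.9943, 0.0842) = 0.9101
Iteration 2: beta = 0.3333, y = 0.9101 + 0.3333*(0.9101 - 4.6065) = -0.322
  grad(y) = 7.7796, v = y - alpha*grad = -0.8145
  prox(v) = soft_thresh(-0.8145, 0.0842) = -0.7303
Iteration 3: beta = 0.5, y = -0.7303 + 0.5*(-0.7303 - 0.9101) = -1.5505
  grad(y) = -4.505, v = y - alpha*grad = -1.2653
  prox(v) = soft_thresh(-1.2653, 0.0842) = -1.1811
f(x_3) = 5*(-1.1811)^2 + 11*(-1.1811) + 1.33*|-1.1811| = -4.4462


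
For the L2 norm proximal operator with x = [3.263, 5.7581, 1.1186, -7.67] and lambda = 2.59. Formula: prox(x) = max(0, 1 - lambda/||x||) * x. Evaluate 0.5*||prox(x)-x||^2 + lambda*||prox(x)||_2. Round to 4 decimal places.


Step 1: Compute ||x||.
||x|| = 10.1923
Step 2: Compute scaling factor.
scale = max(0, 1 - 2.59/10.1923) = 0.7459
Step 3: prox(x) = [2.4338, 4.2949, 0.8343, -5.721]
||prox(x)|| = 7.6023
Step 4: Proximal objective.
0.5*||prox-x||^2 = 3.3541
lambda*||prox|| = 19.69
Total = 23.044


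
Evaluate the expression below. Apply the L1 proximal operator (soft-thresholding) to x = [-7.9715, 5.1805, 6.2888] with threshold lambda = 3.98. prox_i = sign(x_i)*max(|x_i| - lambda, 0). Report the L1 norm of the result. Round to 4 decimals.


Soft-thresholding with lambda = 3.98:
prox(-7.9715) = sign(-7.9715)*max(|-7.9715| - 3.98, 0) = -3.9915
prox(5.1805) = sign(5.1805)*max(|5.1805| - 3.98, 0) = 1.2005
prox(6.2888) = sign(6.2888)*max(|6.2888| - 3.98, 0) = 2.3088
prox(x) = [-3.9915, 1.2005, 2.3088]
||prox(x)||_1 = 3.9915 + 1.2005 + 2.3088 = 7.5008


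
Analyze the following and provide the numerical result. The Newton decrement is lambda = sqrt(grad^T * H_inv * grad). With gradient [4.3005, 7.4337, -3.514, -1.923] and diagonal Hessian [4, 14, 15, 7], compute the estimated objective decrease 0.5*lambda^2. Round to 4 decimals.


Step 1: H is diagonal, so H^(-1) * g = [1.0751, 0.531, -0.2343, -0.2747].
Step 2: g^T H^(-1) g = sum_i g_i^2 / H_ii
  = (4.3005)^2/4 + (7.4337)^2/14 + (-3.514)^2/15 + (-1.923)^2/7
  = 4.6236 + 3.9471 + 0.8232 + 0.5283 = 9.9222
Step 3: Objective decrease = 0.5 * g^T H^(-1) g = 4.9611


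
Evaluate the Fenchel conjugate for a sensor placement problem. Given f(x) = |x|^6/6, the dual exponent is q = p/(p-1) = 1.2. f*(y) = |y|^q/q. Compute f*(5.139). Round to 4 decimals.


The conjugate exponent q satisfies 1/p + 1/q = 1.
p = 6, so q = 6/(6 - 1) = 1.2
|y|^q = 5.139^1.2 = 7.1294
f*(5.139) = 7.1294 / 1.2 = 5.9412


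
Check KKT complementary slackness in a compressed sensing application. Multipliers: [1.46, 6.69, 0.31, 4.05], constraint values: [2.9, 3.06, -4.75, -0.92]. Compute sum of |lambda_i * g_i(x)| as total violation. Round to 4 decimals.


KKT complementary slackness check:
lambda_1 * g_1 = 1.46 * 2.9 = 4.234
lambda_2 * g_2 = 6.69 * 3.06 = 20.4714
lambda_3 * g_3 = 0.31 * -4.75 = -1.4725
lambda_4 * g_4 = 4.05 * -0.92 = -3.726
Total violation = 4.234 + 20.4714 + 1.4725 + 3.726 = 29.9039


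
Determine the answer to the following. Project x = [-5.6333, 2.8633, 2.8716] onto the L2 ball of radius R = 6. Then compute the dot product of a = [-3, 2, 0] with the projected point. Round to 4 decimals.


Step 1: Compute ||x|| (intermediates to 6 decimals).
||x|| = sqrt((-5.6333)^2 + 2.8633^2 + 2.8716^2) = 6.941084
Step 2: Project.
Since ||x|| > R, scale = R/||x|| = 6/6.941084 = 0.864418, proj(x) = scale * x
proj(x) = [-4.869526, 2.475088, 2.482263]
Step 3: Dot product.
a^T * proj(x) = -3*(-4.869526) + 2*2.475088 + 0*2.482263 = 19.5588


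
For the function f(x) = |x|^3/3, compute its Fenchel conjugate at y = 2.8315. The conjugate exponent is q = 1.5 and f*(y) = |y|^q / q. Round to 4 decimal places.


The conjugate exponent q satisfies 1/p + 1/q = 1.
p = 3, so q = 3/(3 - 1) = 1.5
|y|^q = 2.8315^1.5 = 4.7646
f*(2.8315) = 4.7646 / 1.5 = 3.1764


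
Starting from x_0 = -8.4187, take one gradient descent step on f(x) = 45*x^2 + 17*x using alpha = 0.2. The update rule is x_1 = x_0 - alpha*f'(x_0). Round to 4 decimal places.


We compute the gradient at x_0 and apply the update.
f'(x) = 90*x + 17
f'(-8.4187) = 90*-8.4187 + 17 = -740.683
x_1 = -8.4187 - 0.2*-740.683 = 139.7179


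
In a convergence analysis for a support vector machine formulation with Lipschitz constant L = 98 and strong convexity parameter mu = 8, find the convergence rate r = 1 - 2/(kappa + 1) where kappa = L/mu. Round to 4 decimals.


Step 1: Compute the condition number.
kappa = L/mu = 98/8 = 12.25
Step 2: Compute the convergence rate.
r = 1 - 2/(kappa + 1) = 1 - 2*mu/(L + mu) = (L - mu)/(L + mu) = 90/106 = 0.8491


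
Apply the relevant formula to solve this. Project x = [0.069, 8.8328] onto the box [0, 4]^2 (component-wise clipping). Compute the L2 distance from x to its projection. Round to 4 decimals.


Project each component onto [0, 4].
clip(0.069) = 0.069, clip(8.8328) = 4.0
Projection = [0.069, 4.0]
Squared diffs: [0.0, 23.356]
Distance = sqrt(23.356) = 4.8328


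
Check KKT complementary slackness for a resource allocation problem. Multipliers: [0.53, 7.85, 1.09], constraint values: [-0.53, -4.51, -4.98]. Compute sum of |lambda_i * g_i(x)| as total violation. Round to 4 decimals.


KKT complementary slackness check:
lambda_1 * g_1 = 0.53 * -0.53 = -0.2809
lambda_2 * g_2 = 7.85 * -4.51 = -35.4035
lambda_3 * g_3 = 1.09 * -4.98 = -5.4282
Total violation = 0.2809 + 35.4035 + 5.4282 = 41.1126


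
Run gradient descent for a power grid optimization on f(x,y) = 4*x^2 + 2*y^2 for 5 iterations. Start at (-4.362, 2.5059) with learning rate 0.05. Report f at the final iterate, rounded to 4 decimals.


Gradient descent on f(x,y) = 4*x^2 + 2*y^2.
Starting point: (-4.362, 2.5059), alpha = 0.05
Step 1: grad_x = 2*4*-4.362 = -34.896, grad_y = 2*2*2.5059 = 10.0236
  x_1 = -4.362 - 0.05*-34.896 = -2.6172
  y_1 = 2.5059 - 0.05*10.0236 = 2.0047
Step 2: grad_x = 2*4*-2.6172 = -20.9376, grad_y = 2*2*2.0047 = 8.0189
  x_2 = -2.6172 - 0.05*-20.9376 = -1.5703
  y_2 = 2.0047 - 0.05*8.0189 = 1.6038
Step 3: grad_x = 2*4*-1.5703 = -12.5626, grad_y = 2*2*1.6038 = 6.4151
  x_3 = -1.5703 - 0.05*-12.5626 = -0.9422
  y_3 = 1.6038 - 0.05*6.4151 = 1.283
Step 4: grad_x = 2*4*-0.9422 = -7.5375, grad_y = 2*2*1.283 = 5.1321
  x_4 = -0.9422 - 0.05*-7.5375 = -0.5653
  y_4 = 1.283 - 0.05*5.1321 = 1.0264
Step 5: grad_x = 2*4*-0.5653 = -4.5225, grad_y = 2*2*1.0264 = 4.1057
  x_5 = -0.5653 - 0.05*-4.5225 = -0.3392
  y_5 = 1.0264 - 0.05*4.1057 = 0.8211
f(-0.3392, 0.8211) = 4*(-0.3392)^2 + 2*0.8211^2 = 1.8087


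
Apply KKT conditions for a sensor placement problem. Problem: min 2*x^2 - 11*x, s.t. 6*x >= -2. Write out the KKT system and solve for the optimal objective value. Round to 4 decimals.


Step 1: Try lambda = 0 (constraint inactive).
Stationarity: 2*2*x - 11 = 0
x* = 11/(2*2) = 2.75
Check constraint: 6*2.75 = 16.5 >= -2 -- satisfied.
Step 2: Compute optimal value.
f(x*) = 2*2.75^2 - 11*2.75 = -15.125


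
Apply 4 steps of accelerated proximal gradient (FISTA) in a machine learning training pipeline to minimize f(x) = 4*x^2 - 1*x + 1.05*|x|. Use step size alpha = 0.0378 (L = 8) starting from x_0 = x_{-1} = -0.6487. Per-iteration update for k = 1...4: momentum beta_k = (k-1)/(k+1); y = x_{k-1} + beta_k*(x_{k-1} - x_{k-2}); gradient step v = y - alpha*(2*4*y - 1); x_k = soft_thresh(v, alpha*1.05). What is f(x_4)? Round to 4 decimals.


FISTA on f(x) = 4*x^2 - 1*x + 1.05*|x|
L = 8, alpha = 0.0378
Iteration 1: beta = 0.0, y = -0.6487 + 0.0*(-0.6487 + 0.6487) = -0.6487
  grad(y) = -6.1896, v = y - alpha*grad = -0.4147
  prox(v) = soft_thresh(-0.4147, 0.0397) = -0.375
Iteration 2: beta = 0.3333, y = -0.375 + 0.3333*(-0.375 + 0.6487) = -0.2838
  grad(y) = -3.2706, v = y - alpha*grad = -0.1602
  prox(v) = soft_thresh(-0.1602, 0.0397) = -0.1205
Iteration 3: beta = 0.5, y = -0.1205 + 0.5*(-0.1205 + 0.375) = 0.0068
  grad(y) = -0.9459, v = y - alpha*grad = 0.0425
  prox(v) = soft_thresh(0.0425, 0.0397) = 0.0028
Iteration 4: beta = 0.6, y = 0.0028 + 0.6*(0.0028 + 0.1205) = 0.0768
  grad(y) = -0.3854, v = y - alpha*grad = 0.0914
  prox(v) = soft_thresh(0.0914, 0.0397) = 0.0517
f(x_4) = 4*0.0517^2 - 1*0.0517 + 1.05*|0.0517| = 0.0133


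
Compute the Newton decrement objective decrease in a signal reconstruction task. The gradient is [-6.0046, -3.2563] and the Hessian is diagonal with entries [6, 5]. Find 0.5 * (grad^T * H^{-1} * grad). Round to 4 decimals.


Step 1: H is diagonal, so H^(-1) * g = [-1.0008, -0.6513].
Step 2: g^T H^(-1) g = sum_i g_i^2 / H_ii
  = (-6.0046)^2/6 + (-3.2563)^2/5
  = 6.0092 + 2.1207 = 8.1299
Step 3: Objective decrease = 0.5 * g^T H^(-1) g = 4.065


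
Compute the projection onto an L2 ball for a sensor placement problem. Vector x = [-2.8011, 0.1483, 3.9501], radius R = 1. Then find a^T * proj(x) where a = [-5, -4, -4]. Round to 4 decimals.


Step 1: Compute ||x|| (intermediates to 6 decimals).
||x|| = sqrt((-2.8011)^2 + 0.1483^2 + 3.9501^2) = 4.844734
Step 2: Project.
Since ||x|| > R, scale = R/||x|| = 1/4.844734 = 0.20641, proj(x) = scale * x
proj(x) = [-0.578175, 0.030611, 0.81534]
Step 3: Dot product.
a^T * proj(x) = -5*(-0.578175) - 4*0.030611 - 4*0.81534 = -0.4929


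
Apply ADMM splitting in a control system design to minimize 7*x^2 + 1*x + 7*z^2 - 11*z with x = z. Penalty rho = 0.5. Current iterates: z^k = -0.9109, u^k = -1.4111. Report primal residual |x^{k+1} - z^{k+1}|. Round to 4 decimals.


ADMM iteration with rho = 0.5, z^k = -0.9109, u^k = -1.4111
Step 1: x-update.
Minimize 7*x^2 + 1*x + (0.5/2)*(x + 0.9109 - 1.4111)^2
FOC: (2*7 + 0.5)*x = -1 + 0.5*(-0.9109 + 1.4111)
x^{k+1} = -0.0517
Step 2: z-update.
Minimize 7*z^2 - 11*z + (0.5/2)*(-0.0517 - z - 1.4111)^2
FOC: (2*7 + 0.5)*z = 11 + 0.5*(-0.0517 - 1.4111)
z^{k+1} = 0.7082
Step 3: u-update.
u^{k+1} = -1.4111 - 0.0517 - 0.7082 = -2.171
Step 4: Primal residual = |-0.0517 - 0.7082| = 0.7599


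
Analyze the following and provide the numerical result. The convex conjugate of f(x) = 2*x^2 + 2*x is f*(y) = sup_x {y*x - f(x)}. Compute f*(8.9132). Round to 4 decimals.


f*(y) = sup_x {y*x - a*x^2 - b*x} = sup_x {(y-b)*x - a*x^2}
FOC: (y - b) - 2a*x = 0 => x* = (y - b)/(2a)
x* = (8.9132 - 2)/(2*2) = 1.7283
f*(8.9132) = (y-b)^2/(4a) = (8.9132 - 2)^2/(4*2)
= 47.7923/8 = 5.974


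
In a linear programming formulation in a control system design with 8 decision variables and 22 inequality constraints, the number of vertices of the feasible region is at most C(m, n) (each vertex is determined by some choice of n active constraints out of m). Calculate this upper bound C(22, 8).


Each vertex corresponds to some choice of n active constraints out of m, so the number of vertices is at most C(m, n) = m! / (n!(m-n)!).
m = 22, n = 8
Numerator: 22 * 21 * 20 * 19 * 18 * 17 * 16 * 15
Denominator: 8! = 40320
C(22, 8) = 319770


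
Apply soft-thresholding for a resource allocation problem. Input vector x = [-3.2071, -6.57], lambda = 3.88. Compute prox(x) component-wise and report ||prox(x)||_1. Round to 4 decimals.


Soft-thresholding with lambda = 3.88:
prox(-3.2071) = sign(-3.2071)*max(|-3.2071| - 3.88, 0) = 0.0
prox(-6.57) = sign(-6.57)*max(|-6.57| - 3.88, 0) = -2.69
prox(x) = [0.0, -2.69]
||prox(x)||_1 = 0.0 + 2.69 = 2.69


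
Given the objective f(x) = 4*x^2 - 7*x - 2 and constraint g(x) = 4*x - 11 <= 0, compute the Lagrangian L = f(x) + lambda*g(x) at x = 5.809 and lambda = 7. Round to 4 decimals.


Step 1: Evaluate f(x).
f(5.809) = 4*5.809^2 - 7*5.809 - 2 = 92.3149
Step 2: Evaluate g(x).
g(5.809) = 4*5.809 - 11 = 12.236
Step 3: Compute Lagrangian.
L = 92.3149 + 7*12.236 = 177.9669


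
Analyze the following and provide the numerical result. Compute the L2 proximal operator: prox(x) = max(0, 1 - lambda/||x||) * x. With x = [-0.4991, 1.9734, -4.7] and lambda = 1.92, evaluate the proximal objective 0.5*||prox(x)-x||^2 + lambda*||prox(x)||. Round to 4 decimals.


Step 1: Compute ||x||.
||x|| = 5.1219
Step 2: Compute scaling factor.
scale = max(0, 1 - 1.92/5.1219) = 0.6251
Step 3: prox(x) = [-0.312, 1.2336, -2.9381]
||prox(x)|| = 3.2019
Step 4: Proximal objective.
0.5*||prox-x||^2 = 1.8432
lambda*||prox|| = 6.1476
Total = 7.9908


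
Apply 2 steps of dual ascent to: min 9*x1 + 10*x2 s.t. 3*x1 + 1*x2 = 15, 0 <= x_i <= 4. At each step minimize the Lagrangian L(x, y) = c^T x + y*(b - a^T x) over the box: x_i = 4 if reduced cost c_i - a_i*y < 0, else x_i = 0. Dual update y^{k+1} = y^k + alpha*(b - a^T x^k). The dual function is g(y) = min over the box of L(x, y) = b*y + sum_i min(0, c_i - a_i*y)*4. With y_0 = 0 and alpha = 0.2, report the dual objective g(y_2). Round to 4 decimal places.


Dual ascent for LP: min 9*x1 + 10*x2, 3*x1 + 1*x2 = 15, 0 <= x_i <= 4
Step 1: y^k = 0.0, reduced costs: (9.0, 10.0)
  x^k = (0.0, 0.0), subgradient = b - a^T x = 15.0
  y^{k+1} = 0.0 + 0.2*15.0 = 3.0
Step 2: y^k = 3.0, reduced costs: (0.0, 7.0)
  x^k = (0.0, 0.0), subgradient = b - a^T x = 15.0
  y^{k+1} = 3.0 + 0.2*15.0 = 6.0
Dual objective at y_2 = 6.0: reduced costs (-9.0, 4.0), box minimizer x = (4.0, 0.0)
g(y_2) = b*y + (c1 - a1*y)*x1 + (c2 - a2*y)*x2 = 15*6.0 + (-9.0)*4.0 + 4.0*0.0 = 90.0 - 36.0 + 0.0 = 54.0


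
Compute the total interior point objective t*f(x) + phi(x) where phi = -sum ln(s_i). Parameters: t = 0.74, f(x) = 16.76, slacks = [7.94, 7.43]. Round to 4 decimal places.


Step 1: Compute log-barrier.
ln values: [2.0719, 2.0055]
phi = -(2.0719 + 2.0055) = -4.0774
Step 2: Compute augmented objective.
t*f(x) = 0.74*16.76 = 12.4024
Total = 12.4024 - 4.0774 = 8.325


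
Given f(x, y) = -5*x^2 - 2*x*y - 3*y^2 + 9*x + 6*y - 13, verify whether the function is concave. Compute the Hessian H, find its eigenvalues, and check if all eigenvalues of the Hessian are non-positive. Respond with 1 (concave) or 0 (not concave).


The Hessian of f(x,y) = -5*x^2 - 2*x*y - 3*y^2 + 9*x + 6*y - 13 is:
H = [[-10, -2], [-2, -6]]
Trace = -10 - 6 = -16
Determinant = -10*-6 - (-2)^2 = 56
Discriminant = (-16)^2 - 4*56 = 32.0
Eigenvalues: lambda_1 = -10.8284, lambda_2 = -5.1716
The function is concave.

1


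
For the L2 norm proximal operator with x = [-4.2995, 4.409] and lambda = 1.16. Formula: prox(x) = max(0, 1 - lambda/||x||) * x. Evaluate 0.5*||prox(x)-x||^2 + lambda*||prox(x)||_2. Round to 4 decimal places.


Step 1: Compute ||x||.
||x|| = 6.1583
Step 2: Compute scaling factor.
scale = max(0, 1 - 1.16/6.1583) = 0.8116
Step 3: prox(x) = [-3.4896, 3.5785]
||prox(x)|| = 4.9983
Step 4: Proximal objective.
0.5*||prox-x||^2 = 0.6728
lambda*||prox|| = 5.798
Total = 6.4709


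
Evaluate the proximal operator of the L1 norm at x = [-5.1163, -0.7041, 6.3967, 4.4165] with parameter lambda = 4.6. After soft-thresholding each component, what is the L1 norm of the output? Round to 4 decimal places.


Soft-thresholding with lambda = 4.6:
prox(-5.1163) = sign(-5.1163)*max(|-5.1163| - 4.6, 0) = -0.5163
prox(-0.7041) = sign(-0.7041)*max(|-0.7041| - 4.6, 0) = 0.0
prox(6.3967) = sign(6.3967)*max(|6.3967| - 4.6, 0) = 1.7967
prox(4.4165) = sign(4.4165)*max(|4.4165| - 4.6, 0) = 0.0
prox(x) = [-0.5163, 0.0, 1.7967, 0.0]
||prox(x)||_1 = 0.5163 + 0.0 + 1.7967 + 0.0 = 2.313


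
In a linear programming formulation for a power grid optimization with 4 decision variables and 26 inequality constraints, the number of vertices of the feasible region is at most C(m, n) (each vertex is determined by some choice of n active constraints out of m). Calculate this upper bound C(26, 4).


Each vertex corresponds to some choice of n active constraints out of m, so the number of vertices is at most C(m, n) = m! / (n!(m-n)!).
m = 26, n = 4
Numerator: 26 * 25 * 24 * 23
Denominator: 4! = 24
C(26, 4) = 14950


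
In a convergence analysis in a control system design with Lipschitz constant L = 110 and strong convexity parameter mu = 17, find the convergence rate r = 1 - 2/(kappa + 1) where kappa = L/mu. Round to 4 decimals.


Step 1: Compute the condition number.
kappa = L/mu = 110/17 = 6.4706
Step 2: Compute the convergence rate.
r = 1 - 2/(kappa + 1) = 1 - 2*mu/(L + mu) = (L - mu)/(L + mu) = 93/127 = 0.7323


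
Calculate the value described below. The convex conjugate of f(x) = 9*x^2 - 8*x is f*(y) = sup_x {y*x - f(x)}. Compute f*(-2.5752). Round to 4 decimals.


f*(y) = sup_x {y*x - a*x^2 - b*x} = sup_x {(y-b)*x - a*x^2}
FOC: (y - b) - 2a*x = 0 => x* = (y - b)/(2a)
x* = (-2.5752 + 8)/(2*9) = 0.3014
f*(-2.5752) = (y-b)^2/(4a) = (-2.5752 + 8)^2/(4*9)
= 29.4285/36 = 0.8175


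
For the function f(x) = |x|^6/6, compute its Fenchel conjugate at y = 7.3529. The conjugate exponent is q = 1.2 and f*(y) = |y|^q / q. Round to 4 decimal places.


The conjugate exponent q satisfies 1/p + 1/q = 1.
p = 6, so q = 6/(6 - 1) = 1.2
|y|^q = 7.3529^1.2 = 10.9585
f*(7.3529) = 10.9585 / 1.2 = 9.1321


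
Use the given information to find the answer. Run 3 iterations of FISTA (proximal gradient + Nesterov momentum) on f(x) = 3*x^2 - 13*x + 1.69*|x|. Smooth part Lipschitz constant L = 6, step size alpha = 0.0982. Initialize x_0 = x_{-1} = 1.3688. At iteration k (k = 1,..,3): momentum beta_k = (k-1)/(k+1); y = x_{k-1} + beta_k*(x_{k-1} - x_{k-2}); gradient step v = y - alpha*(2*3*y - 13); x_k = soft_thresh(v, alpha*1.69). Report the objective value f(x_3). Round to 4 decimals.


FISTA on f(x) = 3*x^2 - 13*x + 1.69*|x|
L = 6, alpha = 0.0982
Iteration 1: beta = 0.0, y = 1.3688 + 0.0*(1.3688 - 1.3688) = 1.3688
  grad(y) = -4.7872, v = y - alpha*grad = 1.8389
  prox(v) = soft_thresh(1.8389, 0.166) = 1.6729
Iteration 2: beta = 0.3333, y = 1.6729 + 0.3333*(1.6729 - 1.3688) = 1.7743
  grad(y) = -2.354, v = y - alpha*grad = 2.0055
  prox(v) = soft_thresh(2.0055, 0.166) = 1.8395
Iteration 3: beta = 0.5, y = 1.8395 + 0.5*(1.8395 - 1.6729) = 1.9228
  grad(y) = -1.463, v = y - alpha*grad = 2.0665
  prox(v) = soft_thresh(2.0665, 0.166) = 1.9005
f(x_3) = 3*1.9005^2 - 13*1.9005 + 1.69*|1.9005| = -10.659


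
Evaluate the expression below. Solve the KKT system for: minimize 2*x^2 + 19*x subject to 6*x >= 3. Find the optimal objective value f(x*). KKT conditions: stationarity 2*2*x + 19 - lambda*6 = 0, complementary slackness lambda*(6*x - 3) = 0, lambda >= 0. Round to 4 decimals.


Step 1: Try lambda = 0 (constraint inactive).
x_unc = -19/(2*2) = -4.75
Check: 6*-4.75 = -28.5 < 3 -- violated!
Step 2: Constraint must be active: 6*x = 3
x* = 3/6 = 0.5
lambda = (2*2*0.5 + 19)/6 = 3.5
Step 3: Compute optimal value.
f(x*) = 2*0.5^2 + 19*0.5 = 10.0


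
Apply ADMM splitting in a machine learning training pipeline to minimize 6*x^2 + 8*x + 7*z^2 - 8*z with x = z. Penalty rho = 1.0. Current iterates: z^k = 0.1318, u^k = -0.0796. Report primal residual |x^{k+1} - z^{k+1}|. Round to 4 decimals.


ADMM iteration with rho = 1.0, z^k = 0.1318, u^k = -0.0796
Step 1: x-update.
Minimize 6*x^2 + 8*x + (1.0/2)*(x - 0.1318 - 0.0796)^2
FOC: (2*6 + 1.0)*x = -8 + 1.0*(0.1318 + 0.0796)
x^{k+1} = -0.5991
Step 2: z-update.
Minimize 7*z^2 - 8*z + (1.0/2)*(-0.5991 - z - 0.0796)^2
FOC: (2*7 + 1.0)*z = 8 + 1.0*(-0.5991 - 0.0796)
z^{k+1} = 0.4881
Step 3: u-update.
u^{k+1} = -0.0796 - 0.5991 - 0.4881 = -1.1668
Step 4: Primal residual = |-0.5991 - 0.4881| = 1.0872


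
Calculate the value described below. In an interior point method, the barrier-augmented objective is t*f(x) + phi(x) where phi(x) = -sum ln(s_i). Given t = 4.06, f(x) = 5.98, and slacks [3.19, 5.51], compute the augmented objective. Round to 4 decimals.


Step 1: Compute log-barrier.
ln values: [1.16, 1.7066]
phi = -(1.16 + 1.7066) = -2.8666
Step 2: Compute augmented objective.
t*f(x) = 4.06*5.98 = 24.2788
Total = 24.2788 - 2.8666 = 21.4122


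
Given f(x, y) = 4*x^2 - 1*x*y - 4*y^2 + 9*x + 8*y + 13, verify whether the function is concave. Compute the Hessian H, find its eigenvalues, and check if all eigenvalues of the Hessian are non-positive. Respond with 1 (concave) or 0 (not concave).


The Hessian of f(x,y) = 4*x^2 - 1*x*y - 4*y^2 + 9*x + 8*y + 13 is:
H = [[8, -1], [-1, -8]]
Trace = 8 - 8 = 0
Determinant = 8*-8 - (-1)^2 = -65
Discriminant = (0)^2 - 4*-65 = 260.0
Eigenvalues: lambda_1 = -8.0623, lambda_2 = 8.0623
The function is not concave.

0


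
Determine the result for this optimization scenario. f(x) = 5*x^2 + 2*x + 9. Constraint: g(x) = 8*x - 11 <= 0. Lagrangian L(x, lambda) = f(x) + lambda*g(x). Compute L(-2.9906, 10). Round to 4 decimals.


Step 1: Evaluate f(x).
f(-2.9906) = 5*(-2.9906)^2 + 2*(-2.9906) + 9 = 47.7372
Step 2: Evaluate g(x).
g(-2.9906) = 8*-2.9906 - 11 = -34.9248
Step 3: Compute Lagrangian.
L = 47.7372 + 10*-34.9248 = -301.5108


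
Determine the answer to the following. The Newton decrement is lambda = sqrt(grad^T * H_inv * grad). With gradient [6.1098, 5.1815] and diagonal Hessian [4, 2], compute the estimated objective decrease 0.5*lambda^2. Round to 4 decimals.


Step 1: H is diagonal, so H^(-1) * g = [1.5275, 2.5908].
Step 2: g^T H^(-1) g = sum_i g_i^2 / H_ii
  = (6.1098)^2/4 + (5.1815)^2/2
  = 9.3324 + 13.424 = 22.7564
Step 3: Objective decrease = 0.5 * g^T H^(-1) g = 11.3782


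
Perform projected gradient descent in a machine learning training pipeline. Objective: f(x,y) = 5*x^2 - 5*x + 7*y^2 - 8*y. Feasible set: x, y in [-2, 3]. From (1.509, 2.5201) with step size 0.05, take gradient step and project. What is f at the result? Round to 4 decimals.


Step 1: Compute gradient at (1.509, 2.5201).
grad_x = 2*5*1.509 - 5 = 10.09
grad_y = 2*7*2.5201 - 8 = 27.2814
Step 2: Gradient step.
x_raw = 1.509 - 0.05*10.09 = 1.0045
y_raw = 2.5201 - 0.05*27.2814 = 1.156
Step 3: Project onto [-2, 3].
x_proj = clip(1.0045) = 1.0045
y_proj = clip(1.156) = 1.156
Step 4: Evaluate f.
f(1.0045, 1.156) = 0.1292


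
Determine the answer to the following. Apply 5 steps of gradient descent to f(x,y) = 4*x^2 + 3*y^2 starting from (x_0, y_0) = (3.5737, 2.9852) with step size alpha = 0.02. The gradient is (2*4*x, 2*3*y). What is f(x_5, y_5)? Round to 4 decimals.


Gradient descent on f(x,y) = 4*x^2 + 3*y^2.
Starting point: (3.5737, 2.9852), alpha = 0.02
Step 1: grad_x = 2*4*3.5737 = 28.5896, grad_y = 2*3*2.9852 = 17.9112
  x_1 = 3.5737 - 0.02*28.5896 = 3.0019
  y_1 = 2.9852 - 0.02*17.9112 = 2.627
Step 2: grad_x = 2*4*3.0019 = 24.0153, grad_y = 2*3*2.627 = 15.7619
  x_2 = 3.0019 - 0.02*24.0153 = 2.5216
  y_2 = 2.627 - 0.02*15.7619 = 2.3117
Step 3: grad_x = 2*4*2.5216 = 20.1728, grad_y = 2*3*2.3117 = 13.8704
  x_3 = 2.5216 - 0.02*20.1728 = 2.1181
  y_3 = 2.3117 - 0.02*13.8704 = 2.0343
Step 4: grad_x = 2*4*2.1181 = 16.9452, grad_y = 2*3*2.0343 = 12.206
  x_4 = 2.1181 - 0.02*16.9452 = 1.7792
  y_4 = 2.0343 - 0.02*12.206 = 1.7902
Step 5: grad_x = 2*4*1.7792 = 14.2339, grad_y = 2*3*1.7902 = 10.7413
  x_5 = 1.7792 - 0.02*14.2339 = 1.4946
  y_5 = 1.7902 - 0.02*10.7413 = 1.5754
f(1.4946, 1.5754) = 4*1.4946^2 + 3*1.5754^2 = 16.3804


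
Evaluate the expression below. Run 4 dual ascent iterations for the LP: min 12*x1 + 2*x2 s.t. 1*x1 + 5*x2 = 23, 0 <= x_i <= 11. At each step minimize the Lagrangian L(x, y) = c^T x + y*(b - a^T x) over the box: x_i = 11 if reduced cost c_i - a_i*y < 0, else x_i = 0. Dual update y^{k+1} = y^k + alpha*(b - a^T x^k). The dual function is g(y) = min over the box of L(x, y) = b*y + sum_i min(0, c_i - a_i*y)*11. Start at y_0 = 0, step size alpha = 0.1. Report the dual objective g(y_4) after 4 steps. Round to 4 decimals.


Dual ascent for LP: min 12*x1 + 2*x2, 1*x1 + 5*x2 = 23, 0 <= x_i <= 11
Step 1: y^k = 0.0, reduced costs: (12.0, 2.0)
  x^k = (0.0, 0.0), subgradient = b - a^T x = 23.0
  y^{k+1} = 0.0 + 0.1*23.0 = 2.3
Step 2: y^k = 2.3, reduced costs: (9.7, -9.5)
  x^k = (0.0, 11.0), subgradient = b - a^T x = -32.0
  y^{k+1} = 2.3 + 0.1*-32.0 = -0.9
Step 3: y^k = -0.9, reduced costs: (12.9, 6.5)
  x^k = (0.0, 0.0), subgradient = b - a^T x = 23.0
  y^{k+1} = -0.9 + 0.1*23.0 = 1.4
Step 4: y^k = 1.4, reduced costs: (10.6, -5.0)
  x^k = (0.0, 11.0), subgradient = b - a^T x = -32.0
  y^{k+1} = 1.4 + 0.1*-32.0 = -1.8
Dual objective at y_4 = -1.8: reduced costs (13.8, 11.0), box minimizer x = (0.0, 0.0)
g(y_4) = b*y + (c1 - a1*y)*x1 + (c2 - a2*y)*x2 = 23*(-1.8) + 13.8*0.0 + 11.0*0.0 = -41.4 + 0.0 + 0.0 = -41.4


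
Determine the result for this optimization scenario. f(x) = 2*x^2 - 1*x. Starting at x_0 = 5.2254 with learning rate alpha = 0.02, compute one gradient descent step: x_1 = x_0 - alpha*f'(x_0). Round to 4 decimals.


We compute the gradient at x_0 and apply the update.
f'(x) = 4*x - 1
f'(5.2254) = 4*5.2254 - 1 = 19.9016
x_1 = 5.2254 - 0.02*19.9016 = 4.8274


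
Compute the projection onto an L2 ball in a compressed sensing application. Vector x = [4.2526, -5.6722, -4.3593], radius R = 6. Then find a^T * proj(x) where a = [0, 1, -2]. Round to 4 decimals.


Step 1: Compute ||x|| (intermediates to 6 decimals).
||x|| = sqrt(4.2526^2 + (-5.6722)^2 + (-4.3593)^2) = 8.322377
Step 2: Project.
Since ||x|| > R, scale = R/||x|| = 6/8.322377 = 0.720948, proj(x) = scale * x
proj(x) = [3.065903, -4.089361, -3.142829]
Step 3: Dot product.
a^T * proj(x) = 0*3.065903 + 1*(-4.089361) - 2*(-3.142829) = 2.1963


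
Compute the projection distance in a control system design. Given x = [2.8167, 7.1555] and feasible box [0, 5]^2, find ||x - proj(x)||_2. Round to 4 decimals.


Project each component onto [0, 5].
clip(2.8167) = 2.8167, clip(7.1555) = 5.0
Projection = [2.8167, 5.0]
Squared diffs: [0.0, 4.6462]
Distance = sqrt(4.6462) = 2.1555


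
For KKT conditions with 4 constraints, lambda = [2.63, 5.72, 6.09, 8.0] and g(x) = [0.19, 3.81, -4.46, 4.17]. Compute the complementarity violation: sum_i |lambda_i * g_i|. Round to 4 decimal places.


KKT complementary slackness check:
lambda_1 * g_1 = 2.63 * 0.19 = 0.4997
lambda_2 * g_2 = 5.72 * 3.81 = 21.7932
lambda_3 * g_3 = 6.09 * -4.46 = -27.1614
lambda_4 * g_4 = 8.0 * 4.17 = 33.36
Total violation = 0.4997 + 21.7932 + 27.1614 + 33.36 = 82.8143


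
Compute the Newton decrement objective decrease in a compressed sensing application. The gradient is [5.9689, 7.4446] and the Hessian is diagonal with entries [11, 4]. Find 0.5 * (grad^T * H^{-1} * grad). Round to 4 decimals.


Step 1: H is diagonal, so H^(-1) * g = [0.5426, 1.8612].
Step 2: g^T H^(-1) g = sum_i g_i^2 / H_ii
  = (5.9689)^2/11 + (7.4446)^2/4
  = 3.2389 + 13.8555 = 17.0944
Step 3: Objective decrease = 0.5 * g^T H^(-1) g = 8.5472


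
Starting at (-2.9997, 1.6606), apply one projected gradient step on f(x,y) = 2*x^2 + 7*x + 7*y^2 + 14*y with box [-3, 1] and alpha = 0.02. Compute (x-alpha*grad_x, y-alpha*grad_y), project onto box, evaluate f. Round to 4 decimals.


Step 1: Compute gradient at (-2.9997, 1.6606).
grad_x = 2*2*-2.9997 + 7 = -4.9988
grad_y = 2*7*1.6606 + 14 = 37.2484
Step 2: Gradient step.
x_raw = -2.9997 - 0.02*-4.9988 = -2.8997
y_raw = 1.6606 - 0.02*37.2484 = 0.9156
Step 3: Project onto [-3, 1].
x_proj = clip(-2.8997) = -2.8997
y_proj = clip(0.9156) = 0.9156
Step 4: Evaluate f.
f(-2.8997, 0.9156) = 15.2063


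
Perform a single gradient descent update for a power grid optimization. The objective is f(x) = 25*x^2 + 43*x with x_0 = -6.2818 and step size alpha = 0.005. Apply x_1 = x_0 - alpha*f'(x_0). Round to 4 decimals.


We compute the gradient at x_0 and apply the update.
f'(x) = 50*x + 43
f'(-6.2818) = 50*-6.2818 + 43 = -271.09
x_1 = -6.2818 - 0.005*-271.09 = -4.9264


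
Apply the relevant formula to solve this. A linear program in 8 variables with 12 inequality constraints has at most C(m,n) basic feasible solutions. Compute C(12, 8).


Each vertex corresponds to some choice of n active constraints out of m, so the number of vertices is at most C(m, n) = m! / (n!(m-n)!).
m = 12, n = 8
Numerator: 12 * 11 * 10 * 9 * 8 * 7 * 6 * 5
Denominator: 8! = 40320
C(12, 8) = 495


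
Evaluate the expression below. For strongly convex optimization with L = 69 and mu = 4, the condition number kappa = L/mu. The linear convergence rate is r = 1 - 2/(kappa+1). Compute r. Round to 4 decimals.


Step 1: Compute the condition number.
kappa = L/mu = 69/4 = 17.25
Step 2: Compute the convergence rate.
r = 1 - 2/(kappa + 1) = 1 - 2*mu/(L + mu) = (L - mu)/(L + mu) = 65/73 = 0.8904


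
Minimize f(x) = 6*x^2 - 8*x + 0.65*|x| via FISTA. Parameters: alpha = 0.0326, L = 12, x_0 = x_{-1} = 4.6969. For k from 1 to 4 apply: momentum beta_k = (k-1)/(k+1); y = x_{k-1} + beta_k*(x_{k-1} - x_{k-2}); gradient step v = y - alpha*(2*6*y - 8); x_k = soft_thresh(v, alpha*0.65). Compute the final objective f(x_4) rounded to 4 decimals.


FISTA on f(x) = 6*x^2 - 8*x + 0.65*|x|
L = 12, alpha = 0.0326
Iteration 1: beta = 0.0, y = 4.6969 + 0.0*(4.6969 - 4.6969) = 4.6969
  grad(y) = 48.3628, v = y - alpha*grad = 3.1203
  prox(v) = soft_thresh(3.1203, 0.0212) = 3.0991
Iteration 2: beta = 0.3333, y = 3.0991 + 0.3333*(3.0991 - 4.6969) = 2.5665
  grad(y) = 22.7977, v = y - alpha*grad = 1.8233
  prox(v) = soft_thresh(1.8233, 0.0212) = 1.8021
Iteration 3: beta = 0.5, y = 1.8021 + 0.5*(1.8021 - 3.0991) = 1.1536
  grad(y) = 5.843, v = y - alpha*grad = 0.9631
  prox(v) = soft_thresh(0.9631, 0.0212) = 0.9419
Iteration 4: beta = 0.6, y = 0.9419 + 0.6*(0.9419 - 1.8021) = 0.4258
  grad(y) = -2.8903, v = y - alpha*grad = 0.52
  prox(v) = soft_thresh(0.52, 0.0212) = 0.4988
f(x_4) = 6*0.4988^2 - 8*0.4988 + 0.65*|0.4988| = -2.1734


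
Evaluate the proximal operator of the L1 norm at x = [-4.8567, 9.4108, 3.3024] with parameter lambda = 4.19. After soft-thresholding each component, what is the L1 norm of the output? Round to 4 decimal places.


Soft-thresholding with lambda = 4.19:
prox(-4.8567) = sign(-4.8567)*max(|-4.8567| - 4.19, 0) = -0.6667
prox(9.4108) = sign(9.4108)*max(|9.4108| - 4.19, 0) = 5.2208
prox(3.3024) = sign(3.3024)*max(|3.3024| - 4.19, 0) = 0.0
prox(x) = [-0.6667, 5.2208, 0.0]
||prox(x)||_1 = 0.6667 + 5.2208 + 0.0 = 5.8875


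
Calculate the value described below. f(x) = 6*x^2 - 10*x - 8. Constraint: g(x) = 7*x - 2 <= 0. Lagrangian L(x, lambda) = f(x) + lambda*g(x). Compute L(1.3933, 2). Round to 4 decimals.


Step 1: Evaluate f(x).
f(1.3933) = 6*1.3933^2 - 10*1.3933 - 8 = -10.2853
Step 2: Evaluate g(x).
g(1.3933) = 7*1.3933 - 2 = 7.7531
Step 3: Compute Lagrangian.
L = -10.2853 + 2*7.7531 = 5.2209


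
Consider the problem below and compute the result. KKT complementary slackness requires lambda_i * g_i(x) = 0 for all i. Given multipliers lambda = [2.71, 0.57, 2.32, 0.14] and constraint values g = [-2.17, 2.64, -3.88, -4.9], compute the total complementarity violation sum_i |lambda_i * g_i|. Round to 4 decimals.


KKT complementary slackness check:
lambda_1 * g_1 = 2.71 * -2.17 = -5.8807
lambda_2 * g_2 = 0.57 * 2.64 = 1.5048
lambda_3 * g_3 = 2.32 * -3.88 = -9.0016
lambda_4 * g_4 = 0.14 * -4.9 = -0.686
Total violation = 5.8807 + 1.5048 + 9.0016 + 0.686 = 17.0731


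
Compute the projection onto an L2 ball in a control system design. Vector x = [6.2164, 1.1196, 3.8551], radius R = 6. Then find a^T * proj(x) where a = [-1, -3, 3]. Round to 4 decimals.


Step 1: Compute ||x|| (intermediates to 6 decimals).
||x|| = sqrt(6.2164^2 + 1.1196^2 + 3.8551^2) = 7.399928
Step 2: Project.
Since ||x|| > R, scale = R/||x|| = 6/7.399928 = 0.810819, proj(x) = scale * x
proj(x) = [5.040375, 0.907793, 3.125788]
Step 3: Dot product.
a^T * proj(x) = -1*5.040375 - 3*0.907793 + 3*3.125788 = 1.6136


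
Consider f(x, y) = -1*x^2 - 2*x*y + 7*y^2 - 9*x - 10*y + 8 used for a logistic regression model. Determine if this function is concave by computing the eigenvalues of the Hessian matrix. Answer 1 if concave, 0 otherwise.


The Hessian of f(x,y) = -1*x^2 - 2*x*y + 7*y^2 - 9*x - 10*y + 8 is:
H = [[-2, -2], [-2, 14]]
Trace = -2 + 14 = 12
Determinant = -2*14 - (-2)^2 = -32
Discriminant = (12)^2 - 4*-32 = 272.0
Eigenvalues: lambda_1 = -2.2462, lambda_2 = 14.2462
The function is not concave.

0


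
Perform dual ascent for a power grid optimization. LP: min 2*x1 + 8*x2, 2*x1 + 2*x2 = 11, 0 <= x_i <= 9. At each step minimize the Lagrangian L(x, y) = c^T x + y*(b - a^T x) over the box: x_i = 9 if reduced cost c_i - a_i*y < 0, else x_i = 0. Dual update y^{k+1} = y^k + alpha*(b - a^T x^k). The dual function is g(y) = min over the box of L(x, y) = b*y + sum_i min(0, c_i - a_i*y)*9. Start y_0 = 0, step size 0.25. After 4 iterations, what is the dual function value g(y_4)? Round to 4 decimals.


Dual ascent for LP: min 2*x1 + 8*x2, 2*x1 + 2*x2 = 11, 0 <= x_i <= 9
Step 1: y^k = 0.0, reduced costs: (2.0, 8.0)
  x^k = (0.0, 0.0), subgradient = b - a^T x = 11.0
  y^{k+1} = 0.0 + 0.25*11.0 = 2.75
Step 2: y^k = 2.75, reduced costs: (-3.5, 2.5)
  x^k = (9.0, 0.0), subgradient = b - a^T x = -7.0
  y^{k+1} = 2.75 + 0.25*-7.0 = 1.0
Step 3: y^k = 1.0, reduced costs: (0.0, 6.0)
  x^k = (0.0, 0.0), subgradient = b - a^T x = 11.0
  y^{k+1} = 1.0 + 0.25*11.0 = 3.75
Step 4: y^k = 3.75, reduced costs: (-5.5, 0.5)
  x^k = (9.0, 0.0), subgradient = b - a^T x = -7.0
  y^{k+1} = 3.75 + 0.25*-7.0 = 2.0
Dual objective at y_4 = 2.0: reduced costs (-2.0, 4.0), box minimizer x = (9.0, 0.0)
g(y_4) = b*y + (c1 - a1*y)*x1 + (c2 - a2*y)*x2 = 11*2.0 + (-2.0)*9.0 + 4.0*0.0 = 22.0 - 18.0 + 0.0 = 4.0


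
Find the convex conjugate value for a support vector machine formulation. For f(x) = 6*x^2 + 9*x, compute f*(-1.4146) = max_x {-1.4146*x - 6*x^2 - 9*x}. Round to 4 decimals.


f*(y) = sup_x {y*x - a*x^2 - b*x} = sup_x {(y-b)*x - a*x^2}
FOC: (y - b) - 2a*x = 0 => x* = (y - b)/(2a)
x* = (-1.4146 - 9)/(2*6) = -0.8679
f*(-1.4146) = (y-b)^2/(4a) = (-1.4146 - 9)^2/(4*6)
= 108.4639/24 = 4.5193
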